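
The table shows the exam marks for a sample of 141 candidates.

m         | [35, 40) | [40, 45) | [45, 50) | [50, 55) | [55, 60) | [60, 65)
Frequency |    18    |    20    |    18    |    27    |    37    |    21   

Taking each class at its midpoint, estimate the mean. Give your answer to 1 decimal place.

Midpoints: 37.5, 42.5, 47.5, 52.5, 57.5, 62.5
Σfm = 18×37.5 + 20×42.5 + 18×47.5 + 27×52.5 + 37×57.5 + 21×62.5 = 7237.5
n = Σf = 141
Mean = 7237.5 / 141 = 51.3298

51.3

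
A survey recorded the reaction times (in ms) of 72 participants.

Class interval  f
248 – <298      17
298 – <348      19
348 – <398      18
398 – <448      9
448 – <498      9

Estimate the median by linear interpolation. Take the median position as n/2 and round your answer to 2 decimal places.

Cumulative frequencies: 17, 36, 54, 63, 72
n = 72; position = n/2 = 36.
This falls in the class 298 – <348: L = 298, F = 17, f = 19, h = 50.
Median ≈ 298 + ((36 − 17) / 19) × 50 = 348.0000

348.00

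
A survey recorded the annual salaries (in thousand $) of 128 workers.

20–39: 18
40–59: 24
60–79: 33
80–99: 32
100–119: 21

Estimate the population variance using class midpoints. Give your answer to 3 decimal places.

Midpoints: 29.5, 49.5, 69.5, 89.5, 109.5
n = 128, Σfm = 9176, mean = 71.6875
Σfm² = 741992
Σf(m − x̄)² = Σfm² − (Σfm)²/n = 741992 − 9176²/128 = 84187.5000
Population variance = 84187.5000 / 128 = 657.7148

657.715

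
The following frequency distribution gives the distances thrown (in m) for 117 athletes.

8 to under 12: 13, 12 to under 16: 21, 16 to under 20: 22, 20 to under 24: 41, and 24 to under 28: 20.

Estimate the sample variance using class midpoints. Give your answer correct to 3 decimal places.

Midpoints: 10, 14, 18, 22, 26
n = 117, Σfm = 2242, mean = 19.1624
Σfm² = 45908
Σf(m − x̄)² = Σfm² − (Σfm)²/n = 45908 − 2242²/117 = 2945.9145
Sample variance = 2945.9145 / 116 = 25.3958

25.396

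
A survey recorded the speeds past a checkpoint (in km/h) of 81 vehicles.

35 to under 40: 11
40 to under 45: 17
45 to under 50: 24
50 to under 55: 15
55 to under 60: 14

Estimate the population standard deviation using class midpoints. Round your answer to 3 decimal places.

Midpoints: 37.5, 42.5, 47.5, 52.5, 57.5
n = 81, Σfm = 3867.5, mean = 47.7469
Σfm² = 187956.25
Σf(m − x̄)² = Σfm² − (Σfm)²/n = 187956.25 − 3867.5²/81 = 3295.0617
Population variance = 3295.0617 / 81 = 40.6798
Standard deviation = √40.6798 = 6.3781

6.378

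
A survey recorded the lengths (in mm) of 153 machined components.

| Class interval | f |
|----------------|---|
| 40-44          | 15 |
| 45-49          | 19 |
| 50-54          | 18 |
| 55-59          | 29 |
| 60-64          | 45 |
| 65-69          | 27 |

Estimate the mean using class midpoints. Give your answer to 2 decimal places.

56.93

Midpoints: 42, 47, 52, 57, 62, 67
Σfm = 15×42 + 19×47 + 18×52 + 29×57 + 45×62 + 27×67 = 8711
n = Σf = 153
Mean = 8711 / 153 = 56.9346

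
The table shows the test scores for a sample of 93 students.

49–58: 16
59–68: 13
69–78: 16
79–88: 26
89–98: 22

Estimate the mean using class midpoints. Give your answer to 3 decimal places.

Midpoints: 53.5, 63.5, 73.5, 83.5, 93.5
Σfm = 16×53.5 + 13×63.5 + 16×73.5 + 26×83.5 + 22×93.5 = 7085.5
n = Σf = 93
Mean = 7085.5 / 93 = 76.1882

76.188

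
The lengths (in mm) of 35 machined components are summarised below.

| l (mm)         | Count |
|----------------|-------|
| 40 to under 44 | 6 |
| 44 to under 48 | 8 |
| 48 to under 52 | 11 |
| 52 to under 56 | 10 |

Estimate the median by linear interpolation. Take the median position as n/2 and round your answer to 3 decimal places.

Cumulative frequencies: 6, 14, 25, 35
n = 35; position = n/2 = 17.5.
This falls in the class 48 to under 52: L = 48, F = 14, f = 11, h = 4.
Median ≈ 48 + ((17.5 − 14) / 11) × 4 = 49.2727

49.273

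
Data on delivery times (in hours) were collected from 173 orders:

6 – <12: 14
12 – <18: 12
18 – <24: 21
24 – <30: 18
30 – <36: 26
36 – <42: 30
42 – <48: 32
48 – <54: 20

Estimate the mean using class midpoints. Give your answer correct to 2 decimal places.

Midpoints: 9, 15, 21, 27, 33, 39, 45, 51
Σfm = 14×9 + 12×15 + 21×21 + 18×27 + 26×33 + 30×39 + 32×45 + 20×51 = 5721
n = Σf = 173
Mean = 5721 / 173 = 33.0694

33.07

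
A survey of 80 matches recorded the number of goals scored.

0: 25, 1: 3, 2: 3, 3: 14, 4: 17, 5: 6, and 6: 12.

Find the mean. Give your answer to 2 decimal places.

Values: 0, 1, 2, 3, 4, 5, 6
Σfx = 25×0 + 3×1 + 3×2 + 14×3 + 17×4 + 6×5 + 12×6 = 221
n = Σf = 80
Mean = 221 / 80 = 2.7625

2.76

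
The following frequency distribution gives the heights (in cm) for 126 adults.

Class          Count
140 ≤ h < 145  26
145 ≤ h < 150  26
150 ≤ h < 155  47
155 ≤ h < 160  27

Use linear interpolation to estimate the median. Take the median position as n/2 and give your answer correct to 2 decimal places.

Cumulative frequencies: 26, 52, 99, 126
n = 126; position = n/2 = 63.
This falls in the class 150 ≤ h < 155: L = 150, F = 52, f = 47, h = 5.
Median ≈ 150 + ((63 − 52) / 47) × 5 = 151.1702

151.17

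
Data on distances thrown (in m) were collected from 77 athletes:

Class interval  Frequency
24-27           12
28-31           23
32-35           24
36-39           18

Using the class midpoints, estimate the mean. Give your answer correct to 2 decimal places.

Midpoints: 25.5, 29.5, 33.5, 37.5
Σfm = 12×25.5 + 23×29.5 + 24×33.5 + 18×37.5 = 2463.5
n = Σf = 77
Mean = 2463.5 / 77 = 31.9935

31.99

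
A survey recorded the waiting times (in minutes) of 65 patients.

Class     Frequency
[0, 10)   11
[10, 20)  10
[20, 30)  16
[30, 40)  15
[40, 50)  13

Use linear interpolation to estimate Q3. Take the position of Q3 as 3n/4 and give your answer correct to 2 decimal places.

Cumulative frequencies: 11, 21, 37, 52, 65
n = 65; position = 3n/4 = 48.75.
This falls in the class [30, 40): L = 30, F = 37, f = 15, h = 10.
Upper quartile ≈ 30 + ((48.75 − 37) / 15) × 10 = 37.8333

37.83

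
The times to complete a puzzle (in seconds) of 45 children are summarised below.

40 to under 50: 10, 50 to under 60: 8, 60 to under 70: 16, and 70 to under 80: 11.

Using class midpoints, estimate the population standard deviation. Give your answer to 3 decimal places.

Midpoints: 45, 55, 65, 75
n = 45, Σfm = 2755, mean = 61.2222
Σfm² = 173925
Σf(m − x̄)² = Σfm² − (Σfm)²/n = 173925 − 2755²/45 = 5257.7778
Population variance = 5257.7778 / 45 = 116.8395
Standard deviation = √116.8395 = 10.8092

10.809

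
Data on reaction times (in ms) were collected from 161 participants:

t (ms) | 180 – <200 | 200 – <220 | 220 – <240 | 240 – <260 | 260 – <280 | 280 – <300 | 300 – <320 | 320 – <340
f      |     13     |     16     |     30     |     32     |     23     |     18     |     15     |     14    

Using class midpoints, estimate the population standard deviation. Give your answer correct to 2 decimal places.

Midpoints: 190, 210, 230, 250, 270, 290, 310, 330
n = 161, Σfm = 41430, mean = 257.3292
Σfm² = 10918500
Σf(m − x̄)² = Σfm² − (Σfm)²/n = 10918500 − 41430²/161 = 257351.5528
Population variance = 257351.5528 / 161 = 1598.4568
Standard deviation = √1598.4568 = 39.9807

39.98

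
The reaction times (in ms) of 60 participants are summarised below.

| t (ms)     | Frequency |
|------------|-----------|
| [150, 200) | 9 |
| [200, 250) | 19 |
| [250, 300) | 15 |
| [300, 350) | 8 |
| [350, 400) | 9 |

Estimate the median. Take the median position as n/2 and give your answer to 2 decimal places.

256.67

Cumulative frequencies: 9, 28, 43, 51, 60
n = 60; position = n/2 = 30.
This falls in the class [250, 300): L = 250, F = 28, f = 15, h = 50.
Median ≈ 250 + ((30 − 28) / 15) × 50 = 256.6667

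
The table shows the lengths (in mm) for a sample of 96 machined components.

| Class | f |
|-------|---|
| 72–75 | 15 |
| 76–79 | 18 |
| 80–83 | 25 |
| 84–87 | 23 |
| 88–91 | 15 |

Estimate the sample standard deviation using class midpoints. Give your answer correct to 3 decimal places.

Midpoints: 73.5, 77.5, 81.5, 85.5, 89.5
n = 96, Σfm = 7844, mean = 81.7083
Σfm² = 643492
Σf(m − x̄)² = Σfm² − (Σfm)²/n = 643492 − 7844²/96 = 2571.8333
Sample variance = 2571.8333 / 95 = 27.0719
Standard deviation = √27.0719 = 5.2031

5.203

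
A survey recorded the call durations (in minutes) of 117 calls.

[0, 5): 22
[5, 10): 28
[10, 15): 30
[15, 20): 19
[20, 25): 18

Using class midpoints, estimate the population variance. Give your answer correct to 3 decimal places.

Midpoints: 2.5, 7.5, 12.5, 17.5, 22.5
n = 117, Σfm = 1377.5, mean = 11.7735
Σfm² = 21331.25
Σf(m − x̄)² = Σfm² − (Σfm)²/n = 21331.25 − 1377.5²/117 = 5113.2479
Population variance = 5113.2479 / 117 = 43.7030

43.703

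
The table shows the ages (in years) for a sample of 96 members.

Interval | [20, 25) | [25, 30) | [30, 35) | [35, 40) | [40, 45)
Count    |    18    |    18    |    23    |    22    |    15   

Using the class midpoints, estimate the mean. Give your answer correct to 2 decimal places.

Midpoints: 22.5, 27.5, 32.5, 37.5, 42.5
Σfm = 18×22.5 + 18×27.5 + 23×32.5 + 22×37.5 + 15×42.5 = 3110
n = Σf = 96
Mean = 3110 / 96 = 32.3958

32.40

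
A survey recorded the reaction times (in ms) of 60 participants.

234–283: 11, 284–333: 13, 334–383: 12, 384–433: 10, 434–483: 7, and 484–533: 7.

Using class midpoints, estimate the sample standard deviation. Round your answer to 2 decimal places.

81.39

Midpoints: 258.5, 308.5, 358.5, 408.5, 458.5, 508.5
n = 60, Σfm = 22010, mean = 366.8333
Σfm² = 8464835
Σf(m − x̄)² = Σfm² − (Σfm)²/n = 8464835 − 22010²/60 = 390833.3333
Sample variance = 390833.3333 / 59 = 6624.2938
Standard deviation = √6624.2938 = 81.3898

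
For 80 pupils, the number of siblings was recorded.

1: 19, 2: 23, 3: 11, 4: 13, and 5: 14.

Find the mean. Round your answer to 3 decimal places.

2.750

Values: 1, 2, 3, 4, 5
Σfx = 19×1 + 23×2 + 11×3 + 13×4 + 14×5 = 220
n = Σf = 80
Mean = 220 / 80 = 2.7500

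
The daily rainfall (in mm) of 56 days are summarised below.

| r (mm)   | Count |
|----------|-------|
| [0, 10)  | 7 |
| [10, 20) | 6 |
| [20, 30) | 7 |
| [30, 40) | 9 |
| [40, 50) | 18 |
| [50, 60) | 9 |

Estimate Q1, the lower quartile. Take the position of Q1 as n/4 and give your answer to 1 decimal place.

Cumulative frequencies: 7, 13, 20, 29, 47, 56
n = 56; position = n/4 = 14.
This falls in the class [20, 30): L = 20, F = 13, f = 7, h = 10.
Lower quartile ≈ 20 + ((14 − 13) / 7) × 10 = 21.4286

21.4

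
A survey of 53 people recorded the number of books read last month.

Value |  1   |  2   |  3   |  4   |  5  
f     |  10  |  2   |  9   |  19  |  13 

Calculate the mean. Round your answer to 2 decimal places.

3.43

Values: 1, 2, 3, 4, 5
Σfx = 10×1 + 2×2 + 9×3 + 19×4 + 13×5 = 182
n = Σf = 53
Mean = 182 / 53 = 3.4340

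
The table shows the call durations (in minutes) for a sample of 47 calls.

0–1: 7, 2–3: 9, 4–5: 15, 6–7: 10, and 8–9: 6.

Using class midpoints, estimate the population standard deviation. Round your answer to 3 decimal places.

2.458

Midpoints: 0.5, 2.5, 4.5, 6.5, 8.5
n = 47, Σfm = 209.5, mean = 4.4574
Σfm² = 1217.75
Σf(m − x̄)² = Σfm² − (Σfm)²/n = 1217.75 − 209.5²/47 = 283.9149
Population variance = 283.9149 / 47 = 6.0407
Standard deviation = √6.0407 = 2.4578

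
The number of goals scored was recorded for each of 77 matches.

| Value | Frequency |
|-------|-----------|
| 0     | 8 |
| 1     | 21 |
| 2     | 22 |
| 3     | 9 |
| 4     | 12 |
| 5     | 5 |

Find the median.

2

Cumulative frequencies: 8, 29, 51, 60, 72, 77
n = 77, so the median is the value in position (n+1)/2 = 39.
Position 39 falls at value 2.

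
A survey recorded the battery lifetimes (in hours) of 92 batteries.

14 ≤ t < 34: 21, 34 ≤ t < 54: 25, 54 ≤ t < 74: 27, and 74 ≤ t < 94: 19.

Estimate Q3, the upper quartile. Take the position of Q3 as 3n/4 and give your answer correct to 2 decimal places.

Cumulative frequencies: 21, 46, 73, 92
n = 92; position = 3n/4 = 69.
This falls in the class 54 ≤ t < 74: L = 54, F = 46, f = 27, h = 20.
Upper quartile ≈ 54 + ((69 − 46) / 27) × 20 = 71.0370

71.04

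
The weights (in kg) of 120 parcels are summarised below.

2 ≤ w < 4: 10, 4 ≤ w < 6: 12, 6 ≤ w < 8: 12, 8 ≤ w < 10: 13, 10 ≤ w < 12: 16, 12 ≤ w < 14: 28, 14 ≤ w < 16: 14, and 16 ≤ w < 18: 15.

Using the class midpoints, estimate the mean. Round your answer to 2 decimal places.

10.80

Midpoints: 3, 5, 7, 9, 11, 13, 15, 17
Σfm = 10×3 + 12×5 + 12×7 + 13×9 + 16×11 + 28×13 + 14×15 + 15×17 = 1296
n = Σf = 120
Mean = 1296 / 120 = 10.8000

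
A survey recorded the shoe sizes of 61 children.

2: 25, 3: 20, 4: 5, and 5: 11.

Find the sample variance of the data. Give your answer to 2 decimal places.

1.23

Values: 2, 3, 4, 5
n = 61, Σfx = 185, mean = 3.0328
Σfx² = 635
Σf(x − x̄)² = Σfx² − (Σfx)²/n = 635 − 185²/61 = 73.9344
Sample variance = 73.9344 / 60 = 1.2322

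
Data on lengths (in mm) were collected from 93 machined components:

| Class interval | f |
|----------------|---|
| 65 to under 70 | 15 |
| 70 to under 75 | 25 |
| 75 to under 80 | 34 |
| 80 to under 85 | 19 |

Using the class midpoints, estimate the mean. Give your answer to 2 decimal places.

75.56

Midpoints: 67.5, 72.5, 77.5, 82.5
Σfm = 15×67.5 + 25×72.5 + 34×77.5 + 19×82.5 = 7027.5
n = Σf = 93
Mean = 7027.5 / 93 = 75.5645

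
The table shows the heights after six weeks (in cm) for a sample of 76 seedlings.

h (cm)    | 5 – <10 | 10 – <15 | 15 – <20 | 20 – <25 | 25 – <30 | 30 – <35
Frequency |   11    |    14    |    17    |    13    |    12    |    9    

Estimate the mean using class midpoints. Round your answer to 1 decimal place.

19.3

Midpoints: 7.5, 12.5, 17.5, 22.5, 27.5, 32.5
Σfm = 11×7.5 + 14×12.5 + 17×17.5 + 13×22.5 + 12×27.5 + 9×32.5 = 1470
n = Σf = 76
Mean = 1470 / 76 = 19.3421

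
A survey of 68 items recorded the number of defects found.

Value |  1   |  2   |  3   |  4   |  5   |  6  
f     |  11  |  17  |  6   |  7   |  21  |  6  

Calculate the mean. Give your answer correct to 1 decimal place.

3.4

Values: 1, 2, 3, 4, 5, 6
Σfx = 11×1 + 17×2 + 6×3 + 7×4 + 21×5 + 6×6 = 232
n = Σf = 68
Mean = 232 / 68 = 3.4118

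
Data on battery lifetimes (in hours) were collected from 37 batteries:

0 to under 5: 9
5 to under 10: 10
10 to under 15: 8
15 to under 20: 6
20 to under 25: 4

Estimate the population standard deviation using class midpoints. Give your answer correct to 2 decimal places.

Midpoints: 2.5, 7.5, 12.5, 17.5, 22.5
n = 37, Σfm = 392.5, mean = 10.6081
Σfm² = 5731.25
Σf(m − x̄)² = Σfm² − (Σfm)²/n = 5731.25 − 392.5²/37 = 1567.5676
Population variance = 1567.5676 / 37 = 42.3667
Standard deviation = √42.3667 = 6.5090

6.51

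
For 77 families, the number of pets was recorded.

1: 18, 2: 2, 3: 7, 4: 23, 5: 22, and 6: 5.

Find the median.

4

Cumulative frequencies: 18, 20, 27, 50, 72, 77
n = 77, so the median is the value in position (n+1)/2 = 39.
Position 39 falls at value 4.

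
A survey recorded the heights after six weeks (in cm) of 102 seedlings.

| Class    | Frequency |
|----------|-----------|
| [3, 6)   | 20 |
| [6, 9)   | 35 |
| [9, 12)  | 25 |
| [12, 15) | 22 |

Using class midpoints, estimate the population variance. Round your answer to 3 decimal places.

9.658

Midpoints: 4.5, 7.5, 10.5, 13.5
n = 102, Σfm = 912, mean = 8.9412
Σfm² = 9139.5
Σf(m − x̄)² = Σfm² − (Σfm)²/n = 9139.5 − 912²/102 = 985.1471
Population variance = 985.1471 / 102 = 9.6583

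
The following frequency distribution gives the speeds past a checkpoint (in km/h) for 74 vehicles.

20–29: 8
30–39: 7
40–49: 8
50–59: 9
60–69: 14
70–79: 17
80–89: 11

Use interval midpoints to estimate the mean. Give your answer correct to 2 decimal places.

59.23

Midpoints: 24.5, 34.5, 44.5, 54.5, 64.5, 74.5, 84.5
Σfm = 8×24.5 + 7×34.5 + 8×44.5 + 9×54.5 + 14×64.5 + 17×74.5 + 11×84.5 = 4383
n = Σf = 74
Mean = 4383 / 74 = 59.2297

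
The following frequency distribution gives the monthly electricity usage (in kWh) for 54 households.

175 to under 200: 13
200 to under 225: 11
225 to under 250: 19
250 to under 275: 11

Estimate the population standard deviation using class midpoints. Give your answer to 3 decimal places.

26.676

Midpoints: 187.5, 212.5, 237.5, 262.5
n = 54, Σfm = 12175, mean = 225.4630
Σfm² = 2783437.5
Σf(m − x̄)² = Σfm² − (Σfm)²/n = 2783437.5 − 12175²/54 = 38425.9259
Population variance = 38425.9259 / 54 = 711.5912
Standard deviation = √711.5912 = 26.6757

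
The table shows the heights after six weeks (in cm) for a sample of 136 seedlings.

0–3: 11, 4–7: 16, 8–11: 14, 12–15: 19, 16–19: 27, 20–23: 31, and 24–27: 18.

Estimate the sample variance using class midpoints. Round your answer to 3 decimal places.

54.505

Midpoints: 1.5, 5.5, 9.5, 13.5, 17.5, 21.5, 25.5
n = 136, Σfm = 2092, mean = 15.3824
Σfm² = 39538
Σf(m − x̄)² = Σfm² − (Σfm)²/n = 39538 − 2092²/136 = 7358.1176
Sample variance = 7358.1176 / 135 = 54.5046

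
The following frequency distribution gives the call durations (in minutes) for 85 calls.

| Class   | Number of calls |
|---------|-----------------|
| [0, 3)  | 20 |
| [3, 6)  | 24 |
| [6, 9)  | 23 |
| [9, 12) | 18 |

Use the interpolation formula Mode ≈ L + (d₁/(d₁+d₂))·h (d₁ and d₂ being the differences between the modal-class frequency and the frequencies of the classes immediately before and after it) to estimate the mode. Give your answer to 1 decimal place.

Modal class: [3, 6) (highest frequency 24).
d₁ = 24 − 20 = 4, d₂ = 24 − 23 = 1
Mode ≈ 3 + (4/(4+1)) × 3 = 3 + 2.4000 = 5.4000

5.4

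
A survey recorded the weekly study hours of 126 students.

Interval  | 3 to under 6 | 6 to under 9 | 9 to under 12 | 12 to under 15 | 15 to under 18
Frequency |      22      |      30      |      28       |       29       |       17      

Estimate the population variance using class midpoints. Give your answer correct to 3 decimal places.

15.289

Midpoints: 4.5, 7.5, 10.5, 13.5, 16.5
n = 126, Σfm = 1290, mean = 10.2381
Σfm² = 15133.5
Σf(m − x̄)² = Σfm² − (Σfm)²/n = 15133.5 − 1290²/126 = 1926.3571
Population variance = 1926.3571 / 126 = 15.2885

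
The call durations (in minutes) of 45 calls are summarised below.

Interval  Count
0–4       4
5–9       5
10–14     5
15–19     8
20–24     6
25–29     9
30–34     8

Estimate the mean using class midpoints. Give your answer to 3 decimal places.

Midpoints: 2, 7, 12, 17, 22, 27, 32
Σfm = 4×2 + 5×7 + 5×12 + 8×17 + 6×22 + 9×27 + 8×32 = 870
n = Σf = 45
Mean = 870 / 45 = 19.3333

19.333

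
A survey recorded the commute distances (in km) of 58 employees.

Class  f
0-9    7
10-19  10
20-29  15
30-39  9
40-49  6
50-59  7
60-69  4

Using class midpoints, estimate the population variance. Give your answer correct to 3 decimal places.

Midpoints: 4.5, 14.5, 24.5, 34.5, 44.5, 54.5, 64.5
n = 58, Σfm = 1761, mean = 30.3621
Σfm² = 71274.5
Σf(m − x̄)² = Σfm² − (Σfm)²/n = 71274.5 − 1761²/58 = 17806.8966
Population variance = 17806.8966 / 58 = 307.0155

307.015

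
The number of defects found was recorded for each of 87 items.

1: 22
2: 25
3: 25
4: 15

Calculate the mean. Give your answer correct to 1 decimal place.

2.4

Values: 1, 2, 3, 4
Σfx = 22×1 + 25×2 + 25×3 + 15×4 = 207
n = Σf = 87
Mean = 207 / 87 = 2.3793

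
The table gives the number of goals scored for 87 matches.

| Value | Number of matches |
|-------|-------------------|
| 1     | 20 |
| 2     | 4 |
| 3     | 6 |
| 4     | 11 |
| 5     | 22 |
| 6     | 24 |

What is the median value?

5

Cumulative frequencies: 20, 24, 30, 41, 63, 87
n = 87, so the median is the value in position (n+1)/2 = 44.
Position 44 falls at value 5.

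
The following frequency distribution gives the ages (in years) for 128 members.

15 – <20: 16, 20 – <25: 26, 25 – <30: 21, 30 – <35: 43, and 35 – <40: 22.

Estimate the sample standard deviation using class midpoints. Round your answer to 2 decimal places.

Midpoints: 17.5, 22.5, 27.5, 32.5, 37.5
n = 128, Σfm = 3665, mean = 28.6328
Σfm² = 110300
Σf(m − x̄)² = Σfm² − (Σfm)²/n = 110300 − 3665²/128 = 5360.7422
Sample variance = 5360.7422 / 127 = 42.2106
Standard deviation = √42.2106 = 6.4970

6.50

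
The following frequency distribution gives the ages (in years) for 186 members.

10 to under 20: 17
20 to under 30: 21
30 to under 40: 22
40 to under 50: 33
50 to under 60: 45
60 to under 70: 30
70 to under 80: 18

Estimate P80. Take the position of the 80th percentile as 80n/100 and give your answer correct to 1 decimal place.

Cumulative frequencies: 17, 38, 60, 93, 138, 168, 186
n = 186; position = 80n/100 = 148.8.
This falls in the class 60 to under 70: L = 60, F = 138, f = 30, h = 10.
80th percentile ≈ 60 + ((148.8 − 138) / 30) × 10 = 63.6000

63.6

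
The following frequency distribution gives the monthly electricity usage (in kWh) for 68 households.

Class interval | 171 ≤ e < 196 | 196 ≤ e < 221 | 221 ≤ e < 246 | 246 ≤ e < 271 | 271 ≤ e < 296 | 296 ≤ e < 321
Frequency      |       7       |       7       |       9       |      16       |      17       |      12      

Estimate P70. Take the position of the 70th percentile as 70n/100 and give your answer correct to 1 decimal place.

Cumulative frequencies: 7, 14, 23, 39, 56, 68
n = 68; position = 70n/100 = 47.6.
This falls in the class 271 ≤ e < 296: L = 271, F = 39, f = 17, h = 25.
70th percentile ≈ 271 + ((47.6 − 39) / 17) × 25 = 283.6471

283.6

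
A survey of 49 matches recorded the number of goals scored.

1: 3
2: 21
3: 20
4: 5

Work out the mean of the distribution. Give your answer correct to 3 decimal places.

2.551

Values: 1, 2, 3, 4
Σfx = 3×1 + 21×2 + 20×3 + 5×4 = 125
n = Σf = 49
Mean = 125 / 49 = 2.5510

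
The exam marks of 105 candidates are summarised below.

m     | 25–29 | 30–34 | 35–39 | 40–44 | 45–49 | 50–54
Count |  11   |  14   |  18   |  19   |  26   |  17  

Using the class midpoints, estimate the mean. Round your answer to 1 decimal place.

41.1

Midpoints: 27, 32, 37, 42, 47, 52
Σfm = 11×27 + 14×32 + 18×37 + 19×42 + 26×47 + 17×52 = 4315
n = Σf = 105
Mean = 4315 / 105 = 41.0952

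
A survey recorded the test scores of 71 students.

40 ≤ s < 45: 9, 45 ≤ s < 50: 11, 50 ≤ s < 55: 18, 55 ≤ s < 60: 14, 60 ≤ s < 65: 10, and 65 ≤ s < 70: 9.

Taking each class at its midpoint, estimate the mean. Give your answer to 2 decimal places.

54.75

Midpoints: 42.5, 47.5, 52.5, 57.5, 62.5, 67.5
Σfm = 9×42.5 + 11×47.5 + 18×52.5 + 14×57.5 + 10×62.5 + 9×67.5 = 3887.5
n = Σf = 71
Mean = 3887.5 / 71 = 54.7535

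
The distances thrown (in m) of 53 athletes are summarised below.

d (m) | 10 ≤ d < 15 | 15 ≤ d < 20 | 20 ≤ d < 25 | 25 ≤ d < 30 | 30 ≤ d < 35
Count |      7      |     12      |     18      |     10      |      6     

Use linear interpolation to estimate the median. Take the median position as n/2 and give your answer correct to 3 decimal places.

22.083

Cumulative frequencies: 7, 19, 37, 47, 53
n = 53; position = n/2 = 26.5.
This falls in the class 20 ≤ d < 25: L = 20, F = 19, f = 18, h = 5.
Median ≈ 20 + ((26.5 − 19) / 18) × 5 = 22.0833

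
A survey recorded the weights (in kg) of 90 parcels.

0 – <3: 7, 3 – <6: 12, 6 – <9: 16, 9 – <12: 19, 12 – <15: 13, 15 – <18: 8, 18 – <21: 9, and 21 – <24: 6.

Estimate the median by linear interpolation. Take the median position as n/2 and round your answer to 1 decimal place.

Cumulative frequencies: 7, 19, 35, 54, 67, 75, 84, 90
n = 90; position = n/2 = 45.
This falls in the class 9 – <12: L = 9, F = 35, f = 19, h = 3.
Median ≈ 9 + ((45 − 35) / 19) × 3 = 10.5789

10.6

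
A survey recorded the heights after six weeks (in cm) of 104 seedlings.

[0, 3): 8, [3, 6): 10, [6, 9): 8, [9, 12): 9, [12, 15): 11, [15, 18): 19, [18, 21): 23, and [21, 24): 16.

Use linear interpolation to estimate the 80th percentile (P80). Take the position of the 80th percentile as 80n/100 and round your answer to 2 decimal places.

20.37

Cumulative frequencies: 8, 18, 26, 35, 46, 65, 88, 104
n = 104; position = 80n/100 = 83.2.
This falls in the class [18, 21): L = 18, F = 65, f = 23, h = 3.
80th percentile ≈ 18 + ((83.2 − 65) / 23) × 3 = 20.3739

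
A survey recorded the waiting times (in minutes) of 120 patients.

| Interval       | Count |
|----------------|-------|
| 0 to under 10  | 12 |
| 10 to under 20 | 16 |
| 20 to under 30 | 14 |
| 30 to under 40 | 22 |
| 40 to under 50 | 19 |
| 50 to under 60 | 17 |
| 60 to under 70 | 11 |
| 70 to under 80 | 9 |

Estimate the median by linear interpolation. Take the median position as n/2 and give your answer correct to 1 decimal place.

Cumulative frequencies: 12, 28, 42, 64, 83, 100, 111, 120
n = 120; position = n/2 = 60.
This falls in the class 30 to under 40: L = 30, F = 42, f = 22, h = 10.
Median ≈ 30 + ((60 − 42) / 22) × 10 = 38.1818

38.2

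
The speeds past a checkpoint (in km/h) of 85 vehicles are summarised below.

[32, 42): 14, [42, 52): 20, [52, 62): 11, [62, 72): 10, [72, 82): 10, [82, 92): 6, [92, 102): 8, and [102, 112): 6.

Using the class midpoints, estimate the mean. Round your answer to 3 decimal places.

64.294

Midpoints: 37, 47, 57, 67, 77, 87, 97, 107
Σfm = 14×37 + 20×47 + 11×57 + 10×67 + 10×77 + 6×87 + 8×97 + 6×107 = 5465
n = Σf = 85
Mean = 5465 / 85 = 64.2941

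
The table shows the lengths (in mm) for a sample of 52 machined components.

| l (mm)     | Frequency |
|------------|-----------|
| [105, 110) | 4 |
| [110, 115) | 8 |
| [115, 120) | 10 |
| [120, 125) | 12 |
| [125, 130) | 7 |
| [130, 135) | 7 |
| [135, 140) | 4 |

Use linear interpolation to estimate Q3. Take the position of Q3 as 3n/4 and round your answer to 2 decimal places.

Cumulative frequencies: 4, 12, 22, 34, 41, 48, 52
n = 52; position = 3n/4 = 39.
This falls in the class [125, 130): L = 125, F = 34, f = 7, h = 5.
Upper quartile ≈ 125 + ((39 − 34) / 7) × 5 = 128.5714

128.57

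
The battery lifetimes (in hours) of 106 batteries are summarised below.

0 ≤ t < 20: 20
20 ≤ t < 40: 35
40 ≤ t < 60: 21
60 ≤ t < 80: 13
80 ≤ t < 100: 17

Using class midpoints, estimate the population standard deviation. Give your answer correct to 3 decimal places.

26.678

Midpoints: 10, 30, 50, 70, 90
n = 106, Σfm = 4740, mean = 44.7170
Σfm² = 287400
Σf(m − x̄)² = Σfm² − (Σfm)²/n = 287400 − 4740²/106 = 75441.5094
Population variance = 75441.5094 / 106 = 711.7124
Standard deviation = √711.7124 = 26.6779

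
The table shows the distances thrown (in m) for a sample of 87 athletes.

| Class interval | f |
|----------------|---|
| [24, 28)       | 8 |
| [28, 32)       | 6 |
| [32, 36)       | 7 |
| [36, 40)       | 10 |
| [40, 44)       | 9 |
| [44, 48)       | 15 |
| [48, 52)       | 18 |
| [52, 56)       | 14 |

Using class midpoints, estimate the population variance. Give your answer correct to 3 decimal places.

Midpoints: 26, 30, 34, 38, 42, 46, 50, 54
n = 87, Σfm = 3730, mean = 42.8736
Σfm² = 166780
Σf(m − x̄)² = Σfm² − (Σfm)²/n = 166780 − 3730²/87 = 6861.6092
Population variance = 6861.6092 / 87 = 78.8691

78.869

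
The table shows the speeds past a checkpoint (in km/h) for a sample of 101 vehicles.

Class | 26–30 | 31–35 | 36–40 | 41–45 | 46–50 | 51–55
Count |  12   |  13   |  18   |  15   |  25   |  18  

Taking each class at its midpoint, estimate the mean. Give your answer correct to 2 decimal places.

Midpoints: 28, 33, 38, 43, 48, 53
Σfm = 12×28 + 13×33 + 18×38 + 15×43 + 25×48 + 18×53 = 4248
n = Σf = 101
Mean = 4248 / 101 = 42.0594

42.06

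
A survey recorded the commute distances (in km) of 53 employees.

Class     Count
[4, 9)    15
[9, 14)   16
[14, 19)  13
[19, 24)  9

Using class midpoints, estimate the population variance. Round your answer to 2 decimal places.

27.91

Midpoints: 6.5, 11.5, 16.5, 21.5
n = 53, Σfm = 689.5, mean = 13.0094
Σfm² = 10449.25
Σf(m − x̄)² = Σfm² − (Σfm)²/n = 10449.25 − 689.5²/53 = 1479.2453
Population variance = 1479.2453 / 53 = 27.9103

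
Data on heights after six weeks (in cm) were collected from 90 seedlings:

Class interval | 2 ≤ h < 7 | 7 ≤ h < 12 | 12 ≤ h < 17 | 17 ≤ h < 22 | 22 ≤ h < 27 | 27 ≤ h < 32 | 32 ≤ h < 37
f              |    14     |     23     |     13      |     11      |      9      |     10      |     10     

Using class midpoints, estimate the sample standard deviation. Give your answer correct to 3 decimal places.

9.921

Midpoints: 4.5, 9.5, 14.5, 19.5, 24.5, 29.5, 34.5
n = 90, Σfm = 1545, mean = 17.1667
Σfm² = 35282.5
Σf(m − x̄)² = Σfm² − (Σfm)²/n = 35282.5 − 1545²/90 = 8760.0000
Sample variance = 8760.0000 / 89 = 98.4270
Standard deviation = √98.4270 = 9.9210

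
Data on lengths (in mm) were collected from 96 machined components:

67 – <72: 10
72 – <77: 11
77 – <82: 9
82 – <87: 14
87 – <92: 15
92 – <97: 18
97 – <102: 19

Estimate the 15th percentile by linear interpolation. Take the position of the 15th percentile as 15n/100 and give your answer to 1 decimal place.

Cumulative frequencies: 10, 21, 30, 44, 59, 77, 96
n = 96; position = 15n/100 = 14.4.
This falls in the class 72 – <77: L = 72, F = 10, f = 11, h = 5.
15th percentile ≈ 72 + ((14.4 − 10) / 11) × 5 = 74.0000

74.0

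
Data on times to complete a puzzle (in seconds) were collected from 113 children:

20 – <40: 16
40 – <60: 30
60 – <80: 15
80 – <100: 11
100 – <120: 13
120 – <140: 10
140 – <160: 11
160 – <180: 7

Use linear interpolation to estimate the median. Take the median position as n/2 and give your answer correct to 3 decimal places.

Cumulative frequencies: 16, 46, 61, 72, 85, 95, 106, 113
n = 113; position = n/2 = 56.5.
This falls in the class 60 – <80: L = 60, F = 46, f = 15, h = 20.
Median ≈ 60 + ((56.5 − 46) / 15) × 20 = 74.0000

74.000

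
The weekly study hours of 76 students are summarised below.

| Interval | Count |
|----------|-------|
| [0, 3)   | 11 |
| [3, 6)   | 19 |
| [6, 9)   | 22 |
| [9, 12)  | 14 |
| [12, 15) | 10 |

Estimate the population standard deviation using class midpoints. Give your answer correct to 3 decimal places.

3.712

Midpoints: 1.5, 4.5, 7.5, 10.5, 13.5
n = 76, Σfm = 549, mean = 7.2237
Σfm² = 5013
Σf(m − x̄)² = Σfm² − (Σfm)²/n = 5013 − 549²/76 = 1047.1974
Population variance = 1047.1974 / 76 = 13.7789
Standard deviation = √13.7789 = 3.7120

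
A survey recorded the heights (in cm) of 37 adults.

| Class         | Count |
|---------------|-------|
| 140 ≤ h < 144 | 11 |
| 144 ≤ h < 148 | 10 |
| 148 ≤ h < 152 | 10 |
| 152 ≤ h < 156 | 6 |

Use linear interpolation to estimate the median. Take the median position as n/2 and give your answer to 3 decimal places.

147.000

Cumulative frequencies: 11, 21, 31, 37
n = 37; position = n/2 = 18.5.
This falls in the class 144 ≤ h < 148: L = 144, F = 11, f = 10, h = 4.
Median ≈ 144 + ((18.5 − 11) / 10) × 4 = 147.0000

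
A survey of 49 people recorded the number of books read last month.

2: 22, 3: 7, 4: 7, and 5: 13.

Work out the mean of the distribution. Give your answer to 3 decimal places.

3.224

Values: 2, 3, 4, 5
Σfx = 22×2 + 7×3 + 7×4 + 13×5 = 158
n = Σf = 49
Mean = 158 / 49 = 3.2245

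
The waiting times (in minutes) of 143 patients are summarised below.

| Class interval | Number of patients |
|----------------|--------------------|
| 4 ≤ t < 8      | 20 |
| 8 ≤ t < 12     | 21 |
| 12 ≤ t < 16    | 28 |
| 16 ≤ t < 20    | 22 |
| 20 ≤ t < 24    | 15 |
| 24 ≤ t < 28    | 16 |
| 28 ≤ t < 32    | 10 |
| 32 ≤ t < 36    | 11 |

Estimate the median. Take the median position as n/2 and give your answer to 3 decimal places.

Cumulative frequencies: 20, 41, 69, 91, 106, 122, 132, 143
n = 143; position = n/2 = 71.5.
This falls in the class 16 ≤ t < 20: L = 16, F = 69, f = 22, h = 4.
Median ≈ 16 + ((71.5 − 69) / 22) × 4 = 16.4545

16.455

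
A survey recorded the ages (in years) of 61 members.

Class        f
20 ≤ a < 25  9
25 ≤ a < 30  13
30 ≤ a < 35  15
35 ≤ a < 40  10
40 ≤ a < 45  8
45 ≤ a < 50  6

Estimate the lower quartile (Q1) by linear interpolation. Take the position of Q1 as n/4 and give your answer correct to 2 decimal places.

Cumulative frequencies: 9, 22, 37, 47, 55, 61
n = 61; position = n/4 = 15.25.
This falls in the class 25 ≤ a < 30: L = 25, F = 9, f = 13, h = 5.
Lower quartile ≈ 25 + ((15.25 − 9) / 13) × 5 = 27.4038

27.40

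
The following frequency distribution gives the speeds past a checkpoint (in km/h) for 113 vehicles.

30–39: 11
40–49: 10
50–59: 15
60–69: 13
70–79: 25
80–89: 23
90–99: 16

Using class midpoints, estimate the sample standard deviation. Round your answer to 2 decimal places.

18.71

Midpoints: 34.5, 44.5, 54.5, 64.5, 74.5, 84.5, 94.5
n = 113, Σfm = 7798.5, mean = 69.0133
Σfm² = 577398.25
Σf(m − x̄)² = Σfm² − (Σfm)²/n = 577398.25 − 7798.5²/113 = 39198.2301
Sample variance = 39198.2301 / 112 = 349.9842
Standard deviation = √349.9842 = 18.7079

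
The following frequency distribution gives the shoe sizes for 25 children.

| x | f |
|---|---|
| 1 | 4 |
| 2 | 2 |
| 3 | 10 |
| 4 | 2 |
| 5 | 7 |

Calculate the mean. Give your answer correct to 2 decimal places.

3.24

Values: 1, 2, 3, 4, 5
Σfx = 4×1 + 2×2 + 10×3 + 2×4 + 7×5 = 81
n = Σf = 25
Mean = 81 / 25 = 3.2400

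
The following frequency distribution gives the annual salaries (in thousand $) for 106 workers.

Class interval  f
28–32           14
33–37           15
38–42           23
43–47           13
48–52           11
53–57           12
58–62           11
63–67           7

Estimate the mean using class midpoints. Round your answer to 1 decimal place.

45.0

Midpoints: 30, 35, 40, 45, 50, 55, 60, 65
Σfm = 14×30 + 15×35 + 23×40 + 13×45 + 11×50 + 12×55 + 11×60 + 7×65 = 4775
n = Σf = 106
Mean = 4775 / 106 = 45.0472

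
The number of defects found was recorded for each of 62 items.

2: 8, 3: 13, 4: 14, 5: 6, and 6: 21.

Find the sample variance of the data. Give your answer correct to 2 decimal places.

Values: 2, 3, 4, 5, 6
n = 62, Σfx = 267, mean = 4.3065
Σfx² = 1279
Σf(x − x̄)² = Σfx² − (Σfx)²/n = 1279 − 267²/62 = 129.1774
Sample variance = 129.1774 / 61 = 2.1177

2.12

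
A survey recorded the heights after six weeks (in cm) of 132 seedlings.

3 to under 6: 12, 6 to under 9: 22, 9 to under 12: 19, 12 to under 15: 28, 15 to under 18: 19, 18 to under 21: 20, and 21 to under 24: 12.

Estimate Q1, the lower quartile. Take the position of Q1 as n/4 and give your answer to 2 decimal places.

8.86

Cumulative frequencies: 12, 34, 53, 81, 100, 120, 132
n = 132; position = n/4 = 33.
This falls in the class 6 to under 9: L = 6, F = 12, f = 22, h = 3.
Lower quartile ≈ 6 + ((33 − 12) / 22) × 3 = 8.8636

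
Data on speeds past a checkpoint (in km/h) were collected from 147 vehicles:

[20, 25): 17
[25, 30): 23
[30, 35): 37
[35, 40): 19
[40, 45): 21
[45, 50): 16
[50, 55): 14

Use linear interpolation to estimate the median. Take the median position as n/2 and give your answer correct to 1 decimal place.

34.5

Cumulative frequencies: 17, 40, 77, 96, 117, 133, 147
n = 147; position = n/2 = 73.5.
This falls in the class [30, 35): L = 30, F = 40, f = 37, h = 5.
Median ≈ 30 + ((73.5 − 40) / 37) × 5 = 34.5270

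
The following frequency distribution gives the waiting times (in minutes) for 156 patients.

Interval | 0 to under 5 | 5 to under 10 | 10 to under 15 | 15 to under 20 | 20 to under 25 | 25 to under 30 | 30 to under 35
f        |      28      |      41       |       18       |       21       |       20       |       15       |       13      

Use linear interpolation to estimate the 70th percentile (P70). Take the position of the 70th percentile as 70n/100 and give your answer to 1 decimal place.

20.3

Cumulative frequencies: 28, 69, 87, 108, 128, 143, 156
n = 156; position = 70n/100 = 109.2.
This falls in the class 20 to under 25: L = 20, F = 108, f = 20, h = 5.
70th percentile ≈ 20 + ((109.2 − 108) / 20) × 5 = 20.3000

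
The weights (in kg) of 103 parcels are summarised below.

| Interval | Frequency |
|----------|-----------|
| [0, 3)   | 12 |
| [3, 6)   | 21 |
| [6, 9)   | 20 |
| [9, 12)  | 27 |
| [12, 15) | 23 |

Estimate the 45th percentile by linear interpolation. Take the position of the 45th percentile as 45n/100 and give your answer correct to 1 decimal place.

Cumulative frequencies: 12, 33, 53, 80, 103
n = 103; position = 45n/100 = 46.35.
This falls in the class [6, 9): L = 6, F = 33, f = 20, h = 3.
45th percentile ≈ 6 + ((46.35 − 33) / 20) × 3 = 8.0025

8.0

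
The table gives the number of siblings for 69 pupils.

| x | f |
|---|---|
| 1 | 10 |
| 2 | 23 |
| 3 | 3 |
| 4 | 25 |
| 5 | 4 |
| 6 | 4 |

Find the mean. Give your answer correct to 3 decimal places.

3.029

Values: 1, 2, 3, 4, 5, 6
Σfx = 10×1 + 23×2 + 3×3 + 25×4 + 4×5 + 4×6 = 209
n = Σf = 69
Mean = 209 / 69 = 3.0290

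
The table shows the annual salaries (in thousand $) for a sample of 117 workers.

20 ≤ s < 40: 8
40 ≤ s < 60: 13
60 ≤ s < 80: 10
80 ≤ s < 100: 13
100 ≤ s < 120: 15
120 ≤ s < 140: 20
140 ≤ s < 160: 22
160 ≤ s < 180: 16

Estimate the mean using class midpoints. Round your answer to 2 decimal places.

111.37

Midpoints: 30, 50, 70, 90, 110, 130, 150, 170
Σfm = 8×30 + 13×50 + 10×70 + 13×90 + 15×110 + 20×130 + 22×150 + 16×170 = 13030
n = Σf = 117
Mean = 13030 / 117 = 111.3675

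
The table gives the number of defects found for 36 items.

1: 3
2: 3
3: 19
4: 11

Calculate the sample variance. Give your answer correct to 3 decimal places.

0.740

Values: 1, 2, 3, 4
n = 36, Σfx = 110, mean = 3.0556
Σfx² = 362
Σf(x − x̄)² = Σfx² − (Σfx)²/n = 362 − 110²/36 = 25.8889
Sample variance = 25.8889 / 35 = 0.7397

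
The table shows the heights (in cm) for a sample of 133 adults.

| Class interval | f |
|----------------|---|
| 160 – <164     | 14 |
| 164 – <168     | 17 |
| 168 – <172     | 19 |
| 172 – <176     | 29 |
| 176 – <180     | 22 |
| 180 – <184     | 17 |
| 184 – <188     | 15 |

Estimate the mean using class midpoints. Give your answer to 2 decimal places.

Midpoints: 162, 166, 170, 174, 178, 182, 186
Σfm = 14×162 + 17×166 + 19×170 + 29×174 + 22×178 + 17×182 + 15×186 = 23166
n = Σf = 133
Mean = 23166 / 133 = 174.1805

174.18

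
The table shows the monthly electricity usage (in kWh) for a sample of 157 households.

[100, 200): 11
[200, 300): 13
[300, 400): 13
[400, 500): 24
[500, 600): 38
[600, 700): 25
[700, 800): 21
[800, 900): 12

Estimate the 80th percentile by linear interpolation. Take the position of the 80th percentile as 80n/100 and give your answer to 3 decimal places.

Cumulative frequencies: 11, 24, 37, 61, 99, 124, 145, 157
n = 157; position = 80n/100 = 125.6.
This falls in the class [700, 800): L = 700, F = 124, f = 21, h = 100.
80th percentile ≈ 700 + ((125.6 − 124) / 21) × 100 = 707.6190

707.619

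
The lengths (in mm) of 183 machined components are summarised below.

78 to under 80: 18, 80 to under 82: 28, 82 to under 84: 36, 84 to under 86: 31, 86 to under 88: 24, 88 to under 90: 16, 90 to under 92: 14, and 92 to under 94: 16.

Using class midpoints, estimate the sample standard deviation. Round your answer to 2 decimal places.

4.14

Midpoints: 79, 81, 83, 85, 87, 89, 91, 93
n = 183, Σfm = 15587, mean = 85.1749
Σfm² = 1330735
Σf(m − x̄)² = Σfm² − (Σfm)²/n = 1330735 − 15587²/183 = 3114.4044
Sample variance = 3114.4044 / 182 = 17.1121
Standard deviation = √17.1121 = 4.1367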